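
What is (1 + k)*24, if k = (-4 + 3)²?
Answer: 48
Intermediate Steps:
k = 1 (k = (-1)² = 1)
(1 + k)*24 = (1 + 1)*24 = 2*24 = 48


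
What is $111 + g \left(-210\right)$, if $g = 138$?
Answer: $-28869$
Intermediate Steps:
$111 + g \left(-210\right) = 111 + 138 \left(-210\right) = 111 - 28980 = -28869$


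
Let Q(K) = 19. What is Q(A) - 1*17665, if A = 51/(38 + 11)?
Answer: -17646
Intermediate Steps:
A = 51/49 ≈ 1.0408
Q(A) - 1*17665 = 19 - 1*17665 = 19 - 17665 = -17646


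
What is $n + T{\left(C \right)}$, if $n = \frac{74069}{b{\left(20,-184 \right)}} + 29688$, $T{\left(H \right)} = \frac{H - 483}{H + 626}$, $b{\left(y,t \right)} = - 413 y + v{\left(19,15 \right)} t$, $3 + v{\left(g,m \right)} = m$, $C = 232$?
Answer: $\frac{133288949801}{4490772} \approx 29681.0$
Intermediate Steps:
$v{\left(g,m \right)} = -3 + m$
$b{\left(y,t \right)} = - 413 y + 12 t$ ($b{\left(y,t \right)} = - 413 y + \left(-3 + 15\right) t = - 413 y + 12 t$)
$T{\left(H \right)} = \frac{-483 + H}{626 + H}$
$n = \frac{310699915}{10468}$ ($n = \frac{74069}{\left(-413\right) 20 + 12 \left(-184\right)} + 29688 = \frac{74069}{-8260 - 2208} + 29688 = \frac{74069}{-10468} + 29688 = 74069 \left(- \frac{1}{10468}\right) + 29688 = - \frac{74069}{10468} + 29688 = \frac{310699915}{10468} \approx 29681.0$)
$n + T{\left(C \right)} = \frac{310699915}{10468} + \frac{-483 + 232}{626 + 232} = \frac{310699915}{10468} + \frac{1}{858} \left(-251\right) = \frac{310699915}{10468} - \frac{251}{858} = \frac{133288949801}{4490772}$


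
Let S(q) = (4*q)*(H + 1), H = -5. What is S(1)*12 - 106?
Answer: -298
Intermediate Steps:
S(q) = -16*q (S(q) = (4*q)*(-5 + 1) = (4*q)*(-4) = -16*q)
S(1)*12 - 106 = -16*1*12 - 106 = -16*12 - 106 = -192 - 106 = -298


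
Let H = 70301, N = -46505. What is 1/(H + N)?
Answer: 1/23796 ≈ 4.2024e-5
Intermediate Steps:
1/(H + N) = 1/(70301 - 46505) = 1/23796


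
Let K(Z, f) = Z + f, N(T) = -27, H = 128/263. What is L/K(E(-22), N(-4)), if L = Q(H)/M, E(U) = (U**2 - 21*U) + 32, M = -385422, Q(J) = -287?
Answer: 287/366536322 ≈ 7.8301e-7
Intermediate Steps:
H = 128/263 (H = 128*(1/263) = 128/263 ≈ 0.48669)
E(U) = 32 + U**2 - 21*U
L = 287/385422 (L = -287/(-385422) = -287*(-1/385422) = 287/385422 ≈ 0.00074464)
L/K(E(-22), N(-4)) = 287/(385422*((32 + (-22)**2 - 21*(-22)) - 27)) = 287/(385422*((32 + 484 + 462) - 27)) = 287/(385422*(978 - 27)) = (287/385422)/951 = (287/385422)*(1/951) = 287/366536322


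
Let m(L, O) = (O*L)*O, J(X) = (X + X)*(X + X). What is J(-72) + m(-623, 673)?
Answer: -282154031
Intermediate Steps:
J(X) = 4*X² (J(X) = (2*X)*(2*X) = 4*X²)
m(L, O) = L*O² (m(L, O) = (L*O)*O = L*O²)
J(-72) + m(-623, 673) = 4*(-72)² - 623*673² = 4*5184 - 623*452929 = 20736 - 282174767 = -282154031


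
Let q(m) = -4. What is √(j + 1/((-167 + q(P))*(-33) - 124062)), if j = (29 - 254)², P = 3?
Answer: √709917390157206/118419 ≈ 225.00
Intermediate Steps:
j = 50625 (j = (-225)² = 50625)
√(j + 1/((-167 + q(P))*(-33) - 124062)) = √(50625 + 1/((-167 - 4)*(-33) - 124062)) = √(50625 + 1/(-171*(-33) - 124062)) = √(50625 + 1/(5643 - 124062)) = √(50625 + 1/(-118419)) = √(50625 - 1/118419) = √(5994961874/118419) = √709917390157206/118419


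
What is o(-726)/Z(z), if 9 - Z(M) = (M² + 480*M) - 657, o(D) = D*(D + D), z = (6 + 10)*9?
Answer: -58564/4955 ≈ -11.819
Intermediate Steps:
z = 144 (z = 16*9 = 144)
o(D) = 2*D² (o(D) = D*(2*D) = 2*D²)
Z(M) = 666 - M² - 480*M (Z(M) = 9 - ((M² + 480*M) - 657) = 9 - (-657 + M² + 480*M) = 9 + (657 - M² - 480*M) = 666 - M² - 480*M)
o(-726)/Z(z) = (2*(-726)²)/(666 - 1*144² - 480*144) = (2*527076)/(666 - 1*20736 - 69120) = 1054152/(666 - 20736 - 69120) = 1054152/(-89190) = 1054152*(-1/89190) = -58564/4955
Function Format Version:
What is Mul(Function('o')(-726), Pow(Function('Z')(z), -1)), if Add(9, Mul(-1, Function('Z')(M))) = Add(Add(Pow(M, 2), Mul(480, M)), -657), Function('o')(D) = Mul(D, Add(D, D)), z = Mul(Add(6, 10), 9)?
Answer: Rational(-58564, 4955) ≈ -11.819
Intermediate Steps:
z = 144 (z = Mul(16, 9) = 144)
Function('o')(D) = Mul(2, Pow(D, 2)) (Function('o')(D) = Mul(D, Mul(2, D)) = Mul(2, Pow(D, 2)))
Function('Z')(M) = Add(666, Mul(-1, Pow(M, 2)), Mul(-480, M)) (Function('Z')(M) = Add(9, Mul(-1, Add(Add(Pow(M, 2), Mul(480, M)), -657))) = Add(9, Mul(-1, Add(-657, Pow(M, 2), Mul(480, M)))) = Add(9, Add(657, Mul(-1, Pow(M, 2)), Mul(-480, M))) = Add(666, Mul(-1, Pow(M, 2)), Mul(-480, M)))
Mul(Function('o')(-726), Pow(Function('Z')(z), -1)) = Mul(Mul(2, Pow(-726, 2)), Pow(Add(666, Mul(-1, Pow(144, 2)), Mul(-480, 144)), -1)) = Mul(Mul(2, 527076), Pow(Add(666, Mul(-1, 20736), -69120), -1)) = Mul(1054152, Pow(Add(666, -20736, -69120), -1)) = Mul(1054152, Pow(-89190, -1)) = Mul(1054152, Rational(-1, 89190)) = Rational(-58564, 4955)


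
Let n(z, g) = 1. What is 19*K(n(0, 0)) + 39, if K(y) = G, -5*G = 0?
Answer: 39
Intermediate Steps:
G = 0 (G = -1/5*0 = 0)
K(y) = 0
19*K(n(0, 0)) + 39 = 19*0 + 39 = 0 + 39 = 39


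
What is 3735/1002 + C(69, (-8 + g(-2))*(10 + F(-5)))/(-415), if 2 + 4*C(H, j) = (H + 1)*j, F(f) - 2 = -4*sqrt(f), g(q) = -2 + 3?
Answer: 503911/69305 - 98*I*sqrt(5)/83 ≈ 7.2709 - 2.6402*I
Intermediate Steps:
g(q) = 1
F(f) = 2 - 4*sqrt(f)
C(H, j) = -1/2 + j*(1 + H)/4 (C(H, j) = -1/2 + ((H + 1)*j)/4 = -1/2 + ((1 + H)*j)/4 = -1/2 + (j*(1 + H))/4 = -1/2 + j*(1 + H)/4)
3735/1002 + C(69, (-8 + g(-2))*(10 + F(-5)))/(-415) = 3735/1002 + (-1/2 + ((-8 + 1)*(10 + (2 - 4*I*sqrt(5))))/4 + (1/4)*69*((-8 + 1)*(10 + (2 - 4*I*sqrt(5)))))/(-415) = 3735*(1/1002) + (-1/2 + (-7*(10 + (2 - 4*I*sqrt(5))))/4 + (1/4)*69*(-7*(10 + (2 - 4*I*sqrt(5)))))*(-1/415) = 1245/334 + (-1/2 + (-7*(10 + (2 - 4*I*sqrt(5))))/4 + (1/4)*69*(-7*(10 + (2 - 4*I*sqrt(5)))))*(-1/415) = 1245/334 + (-1/2 + (-7*(12 - 4*I*sqrt(5)))/4 + (1/4)*69*(-7*(12 - 4*I*sqrt(5))))*(-1/415) = 1245/334 + (-1/2 + (-84 + 28*I*sqrt(5))/4 + (1/4)*69*(-84 + 28*I*sqrt(5)))*(-1/415) = 1245/334 + (-1/2 + (-21 + 7*I*sqrt(5)) + (-1449 + 483*I*sqrt(5)))*(-1/415) = 1245/334 + (-2941/2 + 490*I*sqrt(5))*(-1/415) = 1245/334 + (2941/830 - 98*I*sqrt(5)/83) = 503911/69305 - 98*I*sqrt(5)/83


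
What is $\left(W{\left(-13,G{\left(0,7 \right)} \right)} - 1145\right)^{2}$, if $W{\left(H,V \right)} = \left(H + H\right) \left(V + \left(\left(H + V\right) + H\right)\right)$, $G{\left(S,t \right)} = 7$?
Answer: $693889$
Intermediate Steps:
$W{\left(H,V \right)} = 2 H \left(2 H + 2 V\right)$ ($W{\left(H,V \right)} = 2 H \left(V + \left(V + 2 H\right)\right) = 2 H \left(2 H + 2 V\right)$)
$\left(W{\left(-13,G{\left(0,7 \right)} \right)} - 1145\right)^{2} = \left(4 \left(-13\right) \left(-13 + 7\right) - 1145\right)^{2} = \left(4 \left(-13\right) \left(-6\right) - 1145\right)^{2} = \left(312 - 1145\right)^{2} = \left(-833\right)^{2} = 693889$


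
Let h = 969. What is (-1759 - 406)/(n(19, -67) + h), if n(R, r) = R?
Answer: -2165/988 ≈ -2.1913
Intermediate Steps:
(-1759 - 406)/(n(19, -67) + h) = (-1759 - 406)/(19 + 969) = -2165/988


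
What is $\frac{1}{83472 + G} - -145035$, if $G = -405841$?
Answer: $\frac{46754787914}{322369} \approx 1.4504 \cdot 10^{5}$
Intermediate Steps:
$\frac{1}{83472 + G} - -145035 = \frac{1}{83472 - 405841} - -145035 = \frac{1}{-322369} + 145035 = - \frac{1}{322369} + 145035 = \frac{46754787914}{322369}$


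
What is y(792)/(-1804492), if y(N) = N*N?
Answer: -156816/451123 ≈ -0.34761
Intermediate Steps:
y(N) = N**2
y(792)/(-1804492) = 792**2/(-1804492) = 627264*(-1/1804492) = -156816/451123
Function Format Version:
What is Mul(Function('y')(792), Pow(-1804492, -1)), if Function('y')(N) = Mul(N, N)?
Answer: Rational(-156816, 451123) ≈ -0.34761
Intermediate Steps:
Function('y')(N) = Pow(N, 2)
Mul(Function('y')(792), Pow(-1804492, -1)) = Mul(Pow(792, 2), Pow(-1804492, -1)) = Mul(627264, Rational(-1, 1804492)) = Rational(-156816, 451123)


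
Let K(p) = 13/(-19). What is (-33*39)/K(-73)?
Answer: 1881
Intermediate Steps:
K(p) = -13/19 (K(p) = 13*(-1/19) = -13/19)
(-33*39)/K(-73) = (-33*39)/(-13/19) = -1287*(-19/13) = 1881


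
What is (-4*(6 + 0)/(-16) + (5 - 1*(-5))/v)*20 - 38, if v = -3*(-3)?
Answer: 128/9 ≈ 14.222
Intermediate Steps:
v = 9
(-4*(6 + 0)/(-16) + (5 - 1*(-5))/v)*20 - 38 = (-4*(6 + 0)/(-16) + (5 - 1*(-5))/9)*20 - 38 = (-4*6*(-1/16) + (5 + 5)*(1/9))*20 - 38 = (-24*(-1/16) + 10*(1/9))*20 - 38 = (3/2 + 10/9)*20 - 38 = (47/18)*20 - 38 = 470/9 - 38 = 128/9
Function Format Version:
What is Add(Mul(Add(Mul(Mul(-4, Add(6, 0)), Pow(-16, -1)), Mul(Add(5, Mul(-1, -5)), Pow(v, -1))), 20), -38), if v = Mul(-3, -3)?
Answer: Rational(128, 9) ≈ 14.222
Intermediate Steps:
v = 9
Add(Mul(Add(Mul(Mul(-4, Add(6, 0)), Pow(-16, -1)), Mul(Add(5, Mul(-1, -5)), Pow(v, -1))), 20), -38) = Add(Mul(Add(Mul(Mul(-4, Add(6, 0)), Pow(-16, -1)), Mul(Add(5, Mul(-1, -5)), Pow(9, -1))), 20), -38) = Add(Mul(Add(Mul(Mul(-4, 6), Rational(-1, 16)), Mul(Add(5, 5), Rational(1, 9))), 20), -38) = Add(Mul(Add(Mul(-24, Rational(-1, 16)), Mul(10, Rational(1, 9))), 20), -38) = Add(Mul(Add(Rational(3, 2), Rational(10, 9)), 20), -38) = Add(Mul(Rational(47, 18), 20), -38) = Add(Rational(470, 9), -38) = Rational(128, 9)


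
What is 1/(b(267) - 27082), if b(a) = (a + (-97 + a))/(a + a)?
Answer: -534/14461351 ≈ -3.6926e-5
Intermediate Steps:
b(a) = (-97 + 2*a)/(2*a) (b(a) = (-97 + 2*a)/((2*a)) = (-97 + 2*a)*(1/(2*a)) = (-97 + 2*a)/(2*a))
1/(b(267) - 27082) = 1/((-97/2 + 267)/267 - 27082) = 1/((1/267)*(437/2) - 27082) = 1/(437/534 - 27082) = 1/(-14461351/534) = -534/14461351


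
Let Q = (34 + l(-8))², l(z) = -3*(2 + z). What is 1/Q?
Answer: 1/2704 ≈ 0.00036982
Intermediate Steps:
l(z) = -6 - 3*z
Q = 2704 (Q = (34 + (-6 - 3*(-8)))² = (34 + (-6 + 24))² = (34 + 18)² = 52² = 2704)
1/Q = 1/2704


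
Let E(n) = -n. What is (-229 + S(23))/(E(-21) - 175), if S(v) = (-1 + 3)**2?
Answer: 225/154 ≈ 1.4610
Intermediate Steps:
S(v) = 4 (S(v) = 2**2 = 4)
(-229 + S(23))/(E(-21) - 175) = (-229 + 4)/(-1*(-21) - 175) = -225/(21 - 175) = -225/(-154) = -225*(-1/154) = 225/154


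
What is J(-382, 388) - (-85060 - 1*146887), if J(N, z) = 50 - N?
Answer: 232379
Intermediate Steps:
J(-382, 388) - (-85060 - 1*146887) = (50 - 1*(-382)) - (-85060 - 1*146887) = (50 + 382) - (-85060 - 146887) = 432 - 1*(-231947) = 432 + 231947 = 232379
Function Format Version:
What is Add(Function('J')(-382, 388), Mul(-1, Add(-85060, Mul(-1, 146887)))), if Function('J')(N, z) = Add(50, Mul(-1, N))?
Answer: 232379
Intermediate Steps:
Add(Function('J')(-382, 388), Mul(-1, Add(-85060, Mul(-1, 146887)))) = Add(Add(50, Mul(-1, -382)), Mul(-1, Add(-85060, Mul(-1, 146887)))) = Add(Add(50, 382), Mul(-1, Add(-85060, -146887))) = Add(432, Mul(-1, -231947)) = Add(432, 231947) = 232379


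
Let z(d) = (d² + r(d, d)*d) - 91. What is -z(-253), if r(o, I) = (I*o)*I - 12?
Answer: -4097219035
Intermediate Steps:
r(o, I) = -12 + o*I² (r(o, I) = o*I² - 12 = -12 + o*I²)
z(d) = -91 + d² + d*(-12 + d³) (z(d) = (d² + (-12 + d*d²)*d) - 91 = (d² + (-12 + d³)*d) - 91 = (d² + d*(-12 + d³)) - 91 = -91 + d² + d*(-12 + d³))
-z(-253) = -(-91 + (-253)² - 253*(-12 + (-253)³)) = -(-91 + 64009 - 253*(-12 - 16194277)) = -(-91 + 64009 - 253*(-16194289)) = -(-91 + 64009 + 4097155117) = -1*4097219035 = -4097219035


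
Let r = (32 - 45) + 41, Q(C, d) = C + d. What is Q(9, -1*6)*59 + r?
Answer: 205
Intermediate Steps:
r = 28 (r = -13 + 41 = 28)
Q(9, -1*6)*59 + r = (9 - 1*6)*59 + 28 = (9 - 6)*59 + 28 = 3*59 + 28 = 177 + 28 = 205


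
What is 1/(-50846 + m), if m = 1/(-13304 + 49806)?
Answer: -36502/1855980691 ≈ -1.9667e-5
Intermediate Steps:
m = 1/36502 ≈ 2.7396e-5
1/(-50846 + m) = 1/(-50846 + 1/36502) = 1/(-1855980691/36502) = -36502/1855980691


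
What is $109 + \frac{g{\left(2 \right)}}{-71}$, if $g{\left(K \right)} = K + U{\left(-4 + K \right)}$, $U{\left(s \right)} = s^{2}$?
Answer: $\frac{7733}{71} \approx 108.92$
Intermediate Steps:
$g{\left(K \right)} = K + \left(-4 + K\right)^{2}$
$109 + \frac{g{\left(2 \right)}}{-71} = 109 + \frac{2 + \left(-4 + 2\right)^{2}}{-71} = 109 + \left(2 + \left(-2\right)^{2}\right) \left(- \frac{1}{71}\right) = 109 + \left(2 + 4\right) \left(- \frac{1}{71}\right) = 109 + 6 \left(- \frac{1}{71}\right) = 109 - \frac{6}{71} = \frac{7733}{71}$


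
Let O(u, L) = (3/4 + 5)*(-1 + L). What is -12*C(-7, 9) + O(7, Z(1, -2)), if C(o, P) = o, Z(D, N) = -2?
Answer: 267/4 ≈ 66.750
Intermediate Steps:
O(u, L) = -23/4 + 23*L/4 (O(u, L) = (3*(¼) + 5)*(-1 + L) = (¾ + 5)*(-1 + L) = 23*(-1 + L)/4 = -23/4 + 23*L/4)
-12*C(-7, 9) + O(7, Z(1, -2)) = -12*(-7) + (-23/4 + (23/4)*(-2)) = 84 + (-23/4 - 23/2) = 84 - 69/4 = 267/4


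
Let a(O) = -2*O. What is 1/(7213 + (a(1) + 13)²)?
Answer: 1/7334 ≈ 0.00013635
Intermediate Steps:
1/(7213 + (a(1) + 13)²) = 1/(7213 + (-2*1 + 13)²) = 1/(7213 + (-2 + 13)²) = 1/(7213 + 11²) = 1/(7213 + 121) = 1/7334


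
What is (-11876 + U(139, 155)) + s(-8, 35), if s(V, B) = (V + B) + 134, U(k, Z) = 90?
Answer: -11625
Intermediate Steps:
s(V, B) = 134 + B + V (s(V, B) = (B + V) + 134 = 134 + B + V)
(-11876 + U(139, 155)) + s(-8, 35) = (-11876 + 90) + (134 + 35 - 8) = -11786 + 161 = -11625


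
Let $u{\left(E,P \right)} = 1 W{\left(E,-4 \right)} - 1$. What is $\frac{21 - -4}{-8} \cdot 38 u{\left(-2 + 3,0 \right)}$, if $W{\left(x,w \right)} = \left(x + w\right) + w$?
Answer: $950$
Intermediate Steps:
$W{\left(x,w \right)} = x + 2 w$ ($W{\left(x,w \right)} = \left(w + x\right) + w = x + 2 w$)
$u{\left(E,P \right)} = -9 + E$ ($u{\left(E,P \right)} = 1 \left(E + 2 \left(-4\right)\right) - 1 = 1 \left(E - 8\right) - 1 = 1 \left(-8 + E\right) - 1 = \left(-8 + E\right) - 1 = -9 + E$)
$\frac{21 - -4}{-8} \cdot 38 u{\left(-2 + 3,0 \right)} = \frac{21 - -4}{-8} \cdot 38 \left(-9 + \left(-2 + 3\right)\right) = \left(21 + 4\right) \left(- \frac{1}{8}\right) 38 \left(-9 + 1\right) = 25 \left(- \frac{1}{8}\right) 38 \left(-8\right) = \left(- \frac{25}{8}\right) 38 \left(-8\right) = \left(- \frac{475}{4}\right) \left(-8\right) = 950$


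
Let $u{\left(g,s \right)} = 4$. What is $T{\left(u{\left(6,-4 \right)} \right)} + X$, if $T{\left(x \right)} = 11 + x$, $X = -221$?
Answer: $-206$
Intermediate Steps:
$T{\left(u{\left(6,-4 \right)} \right)} + X = \left(11 + 4\right) - 221 = 15 - 221 = -206$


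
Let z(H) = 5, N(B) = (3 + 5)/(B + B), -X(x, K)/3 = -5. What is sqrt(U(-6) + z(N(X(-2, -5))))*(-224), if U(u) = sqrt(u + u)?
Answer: -224*sqrt(5 + 2*I*sqrt(3)) ≈ -527.3 - 164.82*I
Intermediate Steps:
X(x, K) = 15 (X(x, K) = -3*(-5) = 15)
U(u) = sqrt(2)*sqrt(u) (U(u) = sqrt(2*u) = sqrt(2)*sqrt(u))
N(B) = 4/B (N(B) = 8/((2*B)) = 8*(1/(2*B)) = 4/B)
sqrt(U(-6) + z(N(X(-2, -5))))*(-224) = sqrt(sqrt(2)*sqrt(-6) + 5)*(-224) = sqrt(sqrt(2)*(I*sqrt(6)) + 5)*(-224) = sqrt(2*I*sqrt(3) + 5)*(-224) = sqrt(5 + 2*I*sqrt(3))*(-224) = -224*sqrt(5 + 2*I*sqrt(3))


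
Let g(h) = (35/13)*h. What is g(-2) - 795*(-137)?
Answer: 1415825/13 ≈ 1.0891e+5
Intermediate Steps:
g(h) = 35*h/13 (g(h) = (35*(1/13))*h = 35*h/13)
g(-2) - 795*(-137) = (35/13)*(-2) - 795*(-137) = -70/13 + 108915 = 1415825/13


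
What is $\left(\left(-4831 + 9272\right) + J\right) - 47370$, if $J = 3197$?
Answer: $-39732$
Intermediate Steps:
$\left(\left(-4831 + 9272\right) + J\right) - 47370 = \left(\left(-4831 + 9272\right) + 3197\right) - 47370 = \left(4441 + 3197\right) - 47370 = 7638 - 47370 = -39732$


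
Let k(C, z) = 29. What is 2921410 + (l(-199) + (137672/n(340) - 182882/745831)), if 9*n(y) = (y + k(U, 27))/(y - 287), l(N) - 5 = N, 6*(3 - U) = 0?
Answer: 2311466009270/745831 ≈ 3.0992e+6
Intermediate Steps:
U = 3 (U = 3 - 1/6*0 = 3 + 0 = 3)
l(N) = 5 + N
n(y) = (29 + y)/(9*(-287 + y)) (n(y) = ((y + 29)/(y - 287))/9 = ((29 + y)/(-287 + y))/9 = (29 + y)/(9*(-287 + y)))
2921410 + (l(-199) + (137672/n(340) - 182882/745831)) = 2921410 + ((5 - 199) + (137672/(((29 + 340)/(9*(-287 + 340)))) - 182882/745831)) = 2921410 + (-194 + (137672/(((1/9)*369/53)) - 182882*1/745831)) = 2921410 + (-194 + (137672/(((1/9)*(1/53)*369)) - 182882/745831)) = 2921410 + (-194 + (137672/(41/53) - 182882/745831)) = 2921410 + (-194 + (137672*(53/41) - 182882/745831)) = 2921410 + (-194 + (7296616/41 - 182882/745831)) = 2921410 + (-194 + 132732558774/745831) = 2921410 + 132587867560/745831 = 2311466009270/745831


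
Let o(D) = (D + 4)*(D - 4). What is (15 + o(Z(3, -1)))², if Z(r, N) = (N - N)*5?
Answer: 1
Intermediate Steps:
Z(r, N) = 0 (Z(r, N) = 0*5 = 0)
o(D) = (-4 + D)*(4 + D) (o(D) = (4 + D)*(-4 + D) = (-4 + D)*(4 + D))
(15 + o(Z(3, -1)))² = (15 + (-16 + 0²))² = (15 + (-16 + 0))² = (15 - 16)² = (-1)² = 1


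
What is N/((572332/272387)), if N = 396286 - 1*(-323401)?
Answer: 196033382869/572332 ≈ 3.4252e+5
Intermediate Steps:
N = 719687 (N = 396286 + 323401 = 719687)
N/((572332/272387)) = 719687/((572332/272387)) = 719687/((572332*(1/272387))) = 719687/(572332/272387) = 719687*(272387/572332) = 196033382869/572332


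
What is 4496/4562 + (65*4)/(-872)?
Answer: 341799/497258 ≈ 0.68737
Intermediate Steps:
4496/4562 + (65*4)/(-872) = 4496*(1/4562) + 260*(-1/872) = 2248/2281 - 65/218 = 341799/497258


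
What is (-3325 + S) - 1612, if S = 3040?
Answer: -1897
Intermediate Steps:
(-3325 + S) - 1612 = (-3325 + 3040) - 1612 = -285 - 1612 = -1897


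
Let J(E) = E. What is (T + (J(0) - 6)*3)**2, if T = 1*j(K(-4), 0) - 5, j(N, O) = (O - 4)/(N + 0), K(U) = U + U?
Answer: 2025/4 ≈ 506.25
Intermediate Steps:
K(U) = 2*U
j(N, O) = (-4 + O)/N
T = -9/2 (T = 1*((-4 + 0)/((2*(-4)))) - 5 = 1*(-4/(-8)) - 5 = 1*(-1/8*(-4)) - 5 = 1*(1/2) - 5 = 1/2 - 5 = -9/2 ≈ -4.5000)
(T + (J(0) - 6)*3)**2 = (-9/2 + (0 - 6)*3)**2 = (-9/2 - 6*3)**2 = (-9/2 - 18)**2 = (-45/2)**2 = 2025/4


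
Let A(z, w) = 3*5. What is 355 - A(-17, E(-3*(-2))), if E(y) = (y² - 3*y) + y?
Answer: 340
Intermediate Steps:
E(y) = y² - 2*y
A(z, w) = 15
355 - A(-17, E(-3*(-2))) = 355 - 1*15 = 355 - 15 = 340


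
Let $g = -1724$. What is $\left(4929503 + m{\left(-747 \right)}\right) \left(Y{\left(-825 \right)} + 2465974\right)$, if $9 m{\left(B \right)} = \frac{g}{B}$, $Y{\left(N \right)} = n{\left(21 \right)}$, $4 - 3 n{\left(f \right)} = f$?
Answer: $\frac{245174342407626665}{20169} \approx 1.2156 \cdot 10^{13}$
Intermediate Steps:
$n{\left(f \right)} = \frac{4}{3} - \frac{f}{3}$
$Y{\left(N \right)} = - \frac{17}{3}$ ($Y{\left(N \right)} = \frac{4}{3} - 7 = - \frac{17}{3}$)
$m{\left(B \right)} = - \frac{1724}{9 B}$ ($m{\left(B \right)} = \frac{\left(-1724\right) \frac{1}{B}}{9} = - \frac{1724}{9 B}$)
$\left(4929503 + m{\left(-747 \right)}\right) \left(Y{\left(-825 \right)} + 2465974\right) = \left(4929503 - \frac{1724}{9 \left(-747\right)}\right) \left(- \frac{17}{3} + 2465974\right) = \left(4929503 - - \frac{1724}{6723}\right) \frac{7397905}{3} = \left(4929503 + \frac{1724}{6723}\right) \frac{7397905}{3} = \frac{33141050393}{6723} \cdot \frac{7397905}{3} = \frac{245174342407626665}{20169}$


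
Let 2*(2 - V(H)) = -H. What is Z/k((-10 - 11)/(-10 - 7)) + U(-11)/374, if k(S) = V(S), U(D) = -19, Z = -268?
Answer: -3409579/33286 ≈ -102.43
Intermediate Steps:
V(H) = 2 + H/2 (V(H) = 2 - (-1)*H/2 = 2 + H/2)
k(S) = 2 + S/2
Z/k((-10 - 11)/(-10 - 7)) + U(-11)/374 = -268/(2 + ((-10 - 11)/(-10 - 7))/2) - 19/374 = -268/(2 + (-21/(-17))/2) - 19*1/374 = -268/(2 + (-21*(-1/17))/2) - 19/374 = -268/(2 + (½)*(21/17)) - 19/374 = -268/(2 + 21/34) - 19/374 = -268/89/34 - 19/374 = -268*34/89 - 19/374 = -9112/89 - 19/374 = -3409579/33286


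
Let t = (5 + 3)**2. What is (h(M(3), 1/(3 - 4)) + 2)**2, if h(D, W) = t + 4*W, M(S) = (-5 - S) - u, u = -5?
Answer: 3844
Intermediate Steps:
M(S) = -S (M(S) = (-5 - S) - 1*(-5) = (-5 - S) + 5 = -S)
t = 64 (t = 8**2 = 64)
h(D, W) = 64 + 4*W
(h(M(3), 1/(3 - 4)) + 2)**2 = ((64 + 4/(3 - 4)) + 2)**2 = ((64 + 4/(-1)) + 2)**2 = ((64 + 4*(-1)) + 2)**2 = ((64 - 4) + 2)**2 = (60 + 2)**2 = 62**2 = 3844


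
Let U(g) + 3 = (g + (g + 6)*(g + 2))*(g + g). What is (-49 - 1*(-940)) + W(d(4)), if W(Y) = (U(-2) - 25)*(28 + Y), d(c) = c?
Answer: 251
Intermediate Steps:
U(g) = -3 + 2*g*(g + (2 + g)*(6 + g)) (U(g) = -3 + (g + (g + 6)*(g + 2))*(g + g) = -3 + (g + (6 + g)*(2 + g))*(2*g) = -3 + (g + (2 + g)*(6 + g))*(2*g) = -3 + 2*g*(g + (2 + g)*(6 + g)))
W(Y) = -560 - 20*Y (W(Y) = ((-3 + 2*(-2)³ + 18*(-2)² + 24*(-2)) - 25)*(28 + Y) = ((-3 + 2*(-8) + 18*4 - 48) - 25)*(28 + Y) = ((-3 - 16 + 72 - 48) - 25)*(28 + Y) = (5 - 25)*(28 + Y) = -20*(28 + Y) = -560 - 20*Y)
(-49 - 1*(-940)) + W(d(4)) = (-49 - 1*(-940)) + (-560 - 20*4) = (-49 + 940) + (-560 - 80) = 891 - 640 = 251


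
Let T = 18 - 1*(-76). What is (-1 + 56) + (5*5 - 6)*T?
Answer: 1841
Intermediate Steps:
T = 94 (T = 18 + 76 = 94)
(-1 + 56) + (5*5 - 6)*T = (-1 + 56) + (5*5 - 6)*94 = 55 + (25 - 6)*94 = 55 + 19*94 = 55 + 1786 = 1841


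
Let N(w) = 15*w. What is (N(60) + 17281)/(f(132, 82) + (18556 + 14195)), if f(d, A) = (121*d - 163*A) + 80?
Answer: 18181/35437 ≈ 0.51305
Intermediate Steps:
f(d, A) = 80 - 163*A + 121*d (f(d, A) = (-163*A + 121*d) + 80 = 80 - 163*A + 121*d)
(N(60) + 17281)/(f(132, 82) + (18556 + 14195)) = (15*60 + 17281)/((80 - 163*82 + 121*132) + (18556 + 14195)) = (900 + 17281)/((80 - 13366 + 15972) + 32751) = 18181/(2686 + 32751) = 18181/35437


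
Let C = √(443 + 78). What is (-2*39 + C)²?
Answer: (78 - √521)² ≈ 3044.2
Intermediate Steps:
C = √521 ≈ 22.825
(-2*39 + C)² = (-2*39 + √521)² = (-78 + √521)²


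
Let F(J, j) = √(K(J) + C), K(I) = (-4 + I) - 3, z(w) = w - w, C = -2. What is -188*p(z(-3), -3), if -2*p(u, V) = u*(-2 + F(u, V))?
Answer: 0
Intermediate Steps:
z(w) = 0
K(I) = -7 + I
F(J, j) = √(-9 + J) (F(J, j) = √((-7 + J) - 2) = √(-9 + J))
p(u, V) = -u*(-2 + √(-9 + u))/2
-188*p(z(-3), -3) = -94*0*(2 - √(-9 + 0)) = -94*0*(2 - √(-9)) = -94*0*(2 - 3*I) = -188*0 = 0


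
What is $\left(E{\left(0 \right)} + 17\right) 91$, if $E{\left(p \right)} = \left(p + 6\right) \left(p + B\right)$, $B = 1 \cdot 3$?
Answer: $3185$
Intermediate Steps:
$B = 3$
$E{\left(p \right)} = \left(3 + p\right) \left(6 + p\right)$ ($E{\left(p \right)} = \left(p + 6\right) \left(p + 3\right) = \left(6 + p\right) \left(3 + p\right) = \left(3 + p\right) \left(6 + p\right)$)
$\left(E{\left(0 \right)} + 17\right) 91 = \left(\left(18 + 0^{2} + 9 \cdot 0\right) + 17\right) 91 = \left(\left(18 + 0 + 0\right) + 17\right) 91 = \left(18 + 17\right) 91 = 35 \cdot 91 = 3185$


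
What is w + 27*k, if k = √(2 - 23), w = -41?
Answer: -41 + 27*I*√21 ≈ -41.0 + 123.73*I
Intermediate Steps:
k = I*√21 (k = √(-21) = I*√21 ≈ 4.5826*I)
w + 27*k = -41 + 27*(I*√21) = -41 + 27*I*√21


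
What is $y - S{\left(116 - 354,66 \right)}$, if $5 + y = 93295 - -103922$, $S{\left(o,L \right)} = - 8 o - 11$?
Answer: $195319$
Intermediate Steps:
$S{\left(o,L \right)} = -11 - 8 o$
$y = 197212$ ($y = -5 + \left(93295 - -103922\right) = -5 + \left(93295 + 103922\right) = -5 + 197217 = 197212$)
$y - S{\left(116 - 354,66 \right)} = 197212 - \left(-11 - 8 \left(116 - 354\right)\right) = 197212 - \left(-11 - -1904\right) = 197212 - \left(-11 + 1904\right) = 197212 - 1893 = 195319$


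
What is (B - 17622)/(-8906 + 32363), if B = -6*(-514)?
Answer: -4846/7819 ≈ -0.61977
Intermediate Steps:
B = 3084
(B - 17622)/(-8906 + 32363) = (3084 - 17622)/(-8906 + 32363) = -14538/23457 = -14538*1/23457 = -4846/7819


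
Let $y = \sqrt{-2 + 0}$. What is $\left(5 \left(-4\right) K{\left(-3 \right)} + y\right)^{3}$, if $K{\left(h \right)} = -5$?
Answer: $\left(100 + i \sqrt{2}\right)^{3} \approx 9.994 \cdot 10^{5} + 42424.0 i$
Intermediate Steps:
$y = i \sqrt{2}$ ($y = \sqrt{-2} = i \sqrt{2} \approx 1.4142 i$)
$\left(5 \left(-4\right) K{\left(-3 \right)} + y\right)^{3} = \left(5 \left(-4\right) \left(-5\right) + i \sqrt{2}\right)^{3} = \left(\left(-20\right) \left(-5\right) + i \sqrt{2}\right)^{3} = \left(100 + i \sqrt{2}\right)^{3}$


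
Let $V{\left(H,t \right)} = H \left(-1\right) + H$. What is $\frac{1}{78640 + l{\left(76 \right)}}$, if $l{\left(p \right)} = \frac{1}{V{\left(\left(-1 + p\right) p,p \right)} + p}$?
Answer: $\frac{76}{5976641} \approx 1.2716 \cdot 10^{-5}$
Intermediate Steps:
$V{\left(H,t \right)} = 0$ ($V{\left(H,t \right)} = - H + H = 0$)
$l{\left(p \right)} = \frac{1}{p}$ ($l{\left(p \right)} = \frac{1}{0 + p} = \frac{1}{p}$)
$\frac{1}{78640 + l{\left(76 \right)}} = \frac{1}{78640 + \frac{1}{76}} = \frac{1}{\frac{5976641}{76}} = \frac{76}{5976641}$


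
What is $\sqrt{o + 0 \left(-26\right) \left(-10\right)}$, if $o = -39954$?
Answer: $i \sqrt{39954} \approx 199.89 i$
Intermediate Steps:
$\sqrt{o + 0 \left(-26\right) \left(-10\right)} = \sqrt{-39954 + 0 \left(-26\right) \left(-10\right)} = \sqrt{-39954 + 0 \left(-10\right)} = \sqrt{-39954 + 0} = \sqrt{-39954} = i \sqrt{39954}$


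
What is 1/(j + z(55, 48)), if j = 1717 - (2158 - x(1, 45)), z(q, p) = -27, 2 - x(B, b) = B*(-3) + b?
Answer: -1/508 ≈ -0.0019685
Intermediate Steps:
x(B, b) = 2 - b + 3*B (x(B, b) = 2 - (B*(-3) + b) = 2 - (-3*B + b) = 2 - (b - 3*B) = 2 + (-b + 3*B) = 2 - b + 3*B)
j = -481 (j = 1717 - (2158 - (2 - 1*45 + 3*1)) = 1717 - (2158 - (2 - 45 + 3)) = 1717 - (2158 - 1*(-40)) = 1717 - (2158 + 40) = 1717 - 1*2198 = 1717 - 2198 = -481)
1/(j + z(55, 48)) = 1/(-481 - 27) = 1/(-508) = -1/508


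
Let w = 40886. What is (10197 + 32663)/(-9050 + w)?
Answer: 10715/7959 ≈ 1.3463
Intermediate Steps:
(10197 + 32663)/(-9050 + w) = (10197 + 32663)/(-9050 + 40886) = 42860/31836 = 42860*(1/31836) = 10715/7959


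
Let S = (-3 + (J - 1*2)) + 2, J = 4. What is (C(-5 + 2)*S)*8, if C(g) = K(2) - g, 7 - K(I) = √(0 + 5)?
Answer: 80 - 8*√5 ≈ 62.111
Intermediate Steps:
K(I) = 7 - √5 (K(I) = 7 - √(0 + 5) = 7 - √5)
S = 1 (S = (-3 + (4 - 1*2)) + 2 = (-3 + (4 - 2)) + 2 = (-3 + 2) + 2 = -1 + 2 = 1)
C(g) = 7 - g - √5 (C(g) = (7 - √5) - g = 7 - g - √5)
(C(-5 + 2)*S)*8 = ((7 - (-5 + 2) - √5)*1)*8 = ((7 - 1*(-3) - √5)*1)*8 = ((7 + 3 - √5)*1)*8 = ((10 - √5)*1)*8 = (10 - √5)*8 = 80 - 8*√5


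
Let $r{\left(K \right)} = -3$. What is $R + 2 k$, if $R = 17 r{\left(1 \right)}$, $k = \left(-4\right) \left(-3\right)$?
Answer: $-27$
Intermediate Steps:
$k = 12$
$R = -51$ ($R = 17 \left(-3\right) = -51$)
$R + 2 k = -51 + 2 \cdot 12 = -51 + 24 = -27$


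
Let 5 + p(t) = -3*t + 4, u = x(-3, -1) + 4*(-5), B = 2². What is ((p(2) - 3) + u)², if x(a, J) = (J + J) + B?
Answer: 784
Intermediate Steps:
B = 4
x(a, J) = 4 + 2*J (x(a, J) = (J + J) + 4 = 2*J + 4 = 4 + 2*J)
u = -18 (u = (4 + 2*(-1)) + 4*(-5) = (4 - 2) - 20 = 2 - 20 = -18)
p(t) = -1 - 3*t (p(t) = -5 + (-3*t + 4) = -5 + (4 - 3*t) = -1 - 3*t)
((p(2) - 3) + u)² = (((-1 - 3*2) - 3) - 18)² = (((-1 - 6) - 3) - 18)² = ((-7 - 3) - 18)² = (-10 - 18)² = (-28)² = 784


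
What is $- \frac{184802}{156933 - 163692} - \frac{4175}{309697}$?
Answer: $\frac{57204406169}{2093242023} \approx 27.328$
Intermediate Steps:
$- \frac{184802}{156933 - 163692} - \frac{4175}{309697} = - \frac{184802}{-6759} - \frac{4175}{309697} = \left(-184802\right) \left(- \frac{1}{6759}\right) - \frac{4175}{309697} = \frac{184802}{6759} - \frac{4175}{309697} = \frac{57204406169}{2093242023}$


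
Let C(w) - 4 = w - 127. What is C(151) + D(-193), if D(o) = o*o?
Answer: 37277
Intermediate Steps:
C(w) = -123 + w (C(w) = 4 + (w - 127) = 4 + (-127 + w) = -123 + w)
D(o) = o**2
C(151) + D(-193) = (-123 + 151) + (-193)**2 = 28 + 37249 = 37277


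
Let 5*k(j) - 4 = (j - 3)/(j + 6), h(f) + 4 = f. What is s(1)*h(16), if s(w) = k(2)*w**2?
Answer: 93/10 ≈ 9.3000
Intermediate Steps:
h(f) = -4 + f
k(j) = 4/5 + (-3 + j)/(5*(6 + j)) (k(j) = 4/5 + ((j - 3)/(j + 6))/5 = 4/5 + ((-3 + j)/(6 + j))/5 = 4/5 + (-3 + j)/(5*(6 + j)))
s(w) = 31*w**2/40 (s(w) = ((21/5 + 2)/(6 + 2))*w**2 = ((31/5)/8)*w**2 = ((1/8)*(31/5))*w**2 = 31*w**2/40)
s(1)*h(16) = ((31/40)*1**2)*(-4 + 16) = ((31/40)*1)*12 = (31/40)*12 = 93/10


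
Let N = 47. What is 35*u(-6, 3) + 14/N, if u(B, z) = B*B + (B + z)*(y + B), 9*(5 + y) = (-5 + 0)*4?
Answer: 373457/141 ≈ 2648.6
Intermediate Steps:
y = -65/9 (y = -5 + ((-5 + 0)*4)/9 = -5 + (-5*4)/9 = -5 + (⅑)*(-20) = -5 - 20/9 = -65/9 ≈ -7.2222)
u(B, z) = B² + (-65/9 + B)*(B + z) (u(B, z) = B*B + (B + z)*(-65/9 + B) = B² + (-65/9 + B)*(B + z))
35*u(-6, 3) + 14/N = 35*(2*(-6)² - 65/9*(-6) - 65/9*3 - 6*3) + 14/47 = 35*(2*36 + 130/3 - 65/3 - 18) + 14*(1/47) = 35*(72 + 130/3 - 65/3 - 18) + 14/47 = 35*(227/3) + 14/47 = 7945/3 + 14/47 = 373457/141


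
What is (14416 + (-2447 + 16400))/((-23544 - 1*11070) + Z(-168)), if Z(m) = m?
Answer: -2579/3162 ≈ -0.81562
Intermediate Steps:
(14416 + (-2447 + 16400))/((-23544 - 1*11070) + Z(-168)) = (14416 + (-2447 + 16400))/((-23544 - 1*11070) - 168) = (14416 + 13953)/((-23544 - 11070) - 168) = 28369/(-34614 - 168) = 28369/(-34782) = 28369*(-1/34782) = -2579/3162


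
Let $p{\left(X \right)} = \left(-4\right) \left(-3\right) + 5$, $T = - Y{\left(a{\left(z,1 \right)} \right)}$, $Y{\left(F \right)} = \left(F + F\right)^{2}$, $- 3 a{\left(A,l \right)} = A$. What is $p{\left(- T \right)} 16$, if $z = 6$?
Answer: $272$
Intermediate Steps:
$a{\left(A,l \right)} = - \frac{A}{3}$
$Y{\left(F \right)} = 4 F^{2}$ ($Y{\left(F \right)} = \left(2 F\right)^{2} = 4 F^{2}$)
$T = -16$ ($T = - 4 \left(\left(- \frac{1}{3}\right) 6\right)^{2} = - 4 \left(-2\right)^{2} = - 4 \cdot 4 = \left(-1\right) 16 = -16$)
$p{\left(X \right)} = 17$ ($p{\left(X \right)} = 12 + 5 = 17$)
$p{\left(- T \right)} 16 = 17 \cdot 16 = 272$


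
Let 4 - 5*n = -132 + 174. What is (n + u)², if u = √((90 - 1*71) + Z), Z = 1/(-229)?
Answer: 439426/5725 - 76*√39846/229 ≈ 10.508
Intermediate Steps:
Z = -1/229 ≈ -0.0043668
u = 5*√39846/229 (u = √((90 - 1*71) - 1/229) = √((90 - 71) - 1/229) = √(19 - 1/229) = √(4350/229) = 5*√39846/229 ≈ 4.3584)
n = -38/5 (n = ⅘ - (-132 + 174)/5 = ⅘ - ⅕*42 = ⅘ - 42/5 = -38/5 ≈ -7.6000)
(n + u)² = (-38/5 + 5*√39846/229)²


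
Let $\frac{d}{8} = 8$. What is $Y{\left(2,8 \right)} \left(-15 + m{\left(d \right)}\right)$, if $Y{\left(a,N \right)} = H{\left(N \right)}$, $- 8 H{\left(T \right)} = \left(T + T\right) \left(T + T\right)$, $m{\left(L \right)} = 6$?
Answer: $288$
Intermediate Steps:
$d = 64$ ($d = 8 \cdot 8 = 64$)
$H{\left(T \right)} = - \frac{T^{2}}{2}$ ($H{\left(T \right)} = - \frac{\left(T + T\right) \left(T + T\right)}{8} = - \frac{2 T 2 T}{8} = - \frac{4 T^{2}}{8} = - \frac{T^{2}}{2}$)
$Y{\left(a,N \right)} = - \frac{N^{2}}{2}$
$Y{\left(2,8 \right)} \left(-15 + m{\left(d \right)}\right) = - \frac{8^{2}}{2} \left(-15 + 6\right) = \left(- \frac{1}{2}\right) 64 \left(-9\right) = \left(-32\right) \left(-9\right) = 288$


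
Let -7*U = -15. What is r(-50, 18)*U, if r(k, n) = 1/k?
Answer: -3/70 ≈ -0.042857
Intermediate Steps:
U = 15/7 (U = -1/7*(-15) = 15/7 ≈ 2.1429)
r(-50, 18)*U = (15/7)/(-50) = -1/50*15/7 = -3/70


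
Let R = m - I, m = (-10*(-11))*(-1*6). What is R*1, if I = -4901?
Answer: 4241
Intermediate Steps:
m = -660 (m = 110*(-6) = -660)
R = 4241 (R = -660 - 1*(-4901) = -660 + 4901 = 4241)
R*1 = 4241*1 = 4241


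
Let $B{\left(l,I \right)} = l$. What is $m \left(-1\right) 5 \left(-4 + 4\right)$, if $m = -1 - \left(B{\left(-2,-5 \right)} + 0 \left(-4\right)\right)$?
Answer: $0$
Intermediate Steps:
$m = 1$ ($m = -1 - \left(-2 + 0 \left(-4\right)\right) = -1 - \left(-2 + 0\right) = -1 - -2 = -1 + 2 = 1$)
$m \left(-1\right) 5 \left(-4 + 4\right) = 1 \left(-1\right) 5 \left(-4 + 4\right) = - 5 \cdot 0 = \left(-1\right) 0 = 0$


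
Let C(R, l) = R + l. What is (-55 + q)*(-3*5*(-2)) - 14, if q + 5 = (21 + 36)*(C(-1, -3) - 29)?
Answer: -58244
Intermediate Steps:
q = -1886 (q = -5 + (21 + 36)*((-1 - 3) - 29) = -5 + 57*(-4 - 29) = -5 + 57*(-33) = -5 - 1881 = -1886)
(-55 + q)*(-3*5*(-2)) - 14 = (-55 - 1886)*(-3*5*(-2)) - 14 = -(-29115)*(-2) - 14 = -1941*30 - 14 = -58230 - 14 = -58244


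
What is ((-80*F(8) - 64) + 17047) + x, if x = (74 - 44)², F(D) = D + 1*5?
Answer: 16843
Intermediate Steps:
F(D) = 5 + D (F(D) = D + 5 = 5 + D)
x = 900 (x = 30² = 900)
((-80*F(8) - 64) + 17047) + x = ((-80*(5 + 8) - 64) + 17047) + 900 = ((-80*13 - 64) + 17047) + 900 = ((-1040 - 64) + 17047) + 900 = (-1104 + 17047) + 900 = 15943 + 900 = 16843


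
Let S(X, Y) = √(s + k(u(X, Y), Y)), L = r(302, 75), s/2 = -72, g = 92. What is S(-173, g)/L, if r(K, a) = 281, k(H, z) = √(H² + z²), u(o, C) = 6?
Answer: √(-144 + 10*√85)/281 ≈ 0.025614*I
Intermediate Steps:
s = -144 (s = 2*(-72) = -144)
L = 281
S(X, Y) = √(-144 + √(36 + Y²)) (S(X, Y) = √(-144 + √(6² + Y²)) = √(-144 + √(36 + Y²)))
S(-173, g)/L = √(-144 + √(36 + 92²))/281 = √(-144 + √(36 + 8464))*(1/281) = √(-144 + √8500)*(1/281) = √(-144 + 10*√85)*(1/281) = √(-144 + 10*√85)/281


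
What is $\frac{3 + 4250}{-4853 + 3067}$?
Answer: $- \frac{4253}{1786} \approx -2.3813$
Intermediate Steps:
$\frac{3 + 4250}{-4853 + 3067} = \frac{4253}{-1786} = 4253 \left(- \frac{1}{1786}\right) = - \frac{4253}{1786}$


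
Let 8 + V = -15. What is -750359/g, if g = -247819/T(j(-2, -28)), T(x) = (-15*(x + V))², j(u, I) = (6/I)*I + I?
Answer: 341882319375/247819 ≈ 1.3796e+6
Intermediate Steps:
V = -23 (V = -8 - 15 = -23)
j(u, I) = 6 + I
T(x) = (345 - 15*x)² (T(x) = (-15*(x - 23))² = (-15*(-23 + x))² = (345 - 15*x)²)
g = -247819/455625 (g = -247819*1/(225*(-23 + (6 - 28))²) = -247819*1/(225*(-23 - 22)²) = -247819/(225*(-45)²) = -247819/(225*2025) = -247819/455625 ≈ -0.54391)
-750359/g = -750359/(-247819/455625) = -750359*(-455625/247819) = 341882319375/247819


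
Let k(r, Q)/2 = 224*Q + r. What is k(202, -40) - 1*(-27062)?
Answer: 9546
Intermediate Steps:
k(r, Q) = 2*r + 448*Q (k(r, Q) = 2*(224*Q + r) = 2*(r + 224*Q) = 2*r + 448*Q)
k(202, -40) - 1*(-27062) = (2*202 + 448*(-40)) - 1*(-27062) = (404 - 17920) + 27062 = -17516 + 27062 = 9546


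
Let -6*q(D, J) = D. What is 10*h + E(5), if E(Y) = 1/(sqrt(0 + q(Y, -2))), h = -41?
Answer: -410 - I*sqrt(30)/5 ≈ -410.0 - 1.0954*I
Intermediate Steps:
q(D, J) = -D/6
E(Y) = sqrt(6)/sqrt(-Y) (E(Y) = 1/(sqrt(0 - Y/6)) = 1/(sqrt(-Y/6)) = 1/(sqrt(6)*sqrt(-Y)/6) = sqrt(6)/sqrt(-Y))
10*h + E(5) = 10*(-41) + sqrt(6)/sqrt(-1*5) = -410 + sqrt(6)/sqrt(-5) = -410 + sqrt(6)*(-I*sqrt(5)/5) = -410 - I*sqrt(30)/5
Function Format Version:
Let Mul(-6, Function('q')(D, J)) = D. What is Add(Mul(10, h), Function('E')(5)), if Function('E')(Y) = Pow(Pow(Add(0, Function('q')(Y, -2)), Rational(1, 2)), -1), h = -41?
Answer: Add(-410, Mul(Rational(-1, 5), I, Pow(30, Rational(1, 2)))) ≈ Add(-410.00, Mul(-1.0954, I))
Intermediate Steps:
Function('q')(D, J) = Mul(Rational(-1, 6), D)
Function('E')(Y) = Mul(Pow(6, Rational(1, 2)), Pow(Mul(-1, Y), Rational(-1, 2))) (Function('E')(Y) = Pow(Pow(Add(0, Mul(Rational(-1, 6), Y)), Rational(1, 2)), -1) = Pow(Pow(Mul(Rational(-1, 6), Y), Rational(1, 2)), -1) = Pow(Mul(Rational(1, 6), Pow(6, Rational(1, 2)), Pow(Mul(-1, Y), Rational(1, 2))), -1) = Mul(Pow(6, Rational(1, 2)), Pow(Mul(-1, Y), Rational(-1, 2))))
Add(Mul(10, h), Function('E')(5)) = Add(Mul(10, -41), Mul(Pow(6, Rational(1, 2)), Pow(Mul(-1, 5), Rational(-1, 2)))) = Add(-410, Mul(Pow(6, Rational(1, 2)), Pow(-5, Rational(-1, 2)))) = Add(-410, Mul(Pow(6, Rational(1, 2)), Mul(Rational(-1, 5), I, Pow(5, Rational(1, 2))))) = Add(-410, Mul(Rational(-1, 5), I, Pow(30, Rational(1, 2))))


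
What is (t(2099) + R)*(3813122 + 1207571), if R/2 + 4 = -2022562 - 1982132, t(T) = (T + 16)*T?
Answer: -17923929237623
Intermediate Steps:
t(T) = T*(16 + T) (t(T) = (16 + T)*T = T*(16 + T))
R = -8009396 (R = -8 + 2*(-2022562 - 1982132) = -8 + 2*(-4004694) = -8 - 8009388 = -8009396)
(t(2099) + R)*(3813122 + 1207571) = (2099*(16 + 2099) - 8009396)*(3813122 + 1207571) = (2099*2115 - 8009396)*5020693 = (4439385 - 8009396)*5020693 = -3570011*5020693 = -17923929237623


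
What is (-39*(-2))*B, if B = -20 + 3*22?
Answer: 3588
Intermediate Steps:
B = 46 (B = -20 + 66 = 46)
(-39*(-2))*B = -39*(-2)*46 = 78*46 = 3588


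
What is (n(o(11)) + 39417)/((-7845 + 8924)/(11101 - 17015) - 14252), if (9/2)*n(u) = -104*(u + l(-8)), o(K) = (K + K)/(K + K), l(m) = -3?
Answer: -2100469466/758586663 ≈ -2.7689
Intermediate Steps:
o(K) = 1 (o(K) = (2*K)/((2*K)) = (2*K)*(1/(2*K)) = 1)
n(u) = 208/3 - 208*u/9 (n(u) = 2*(-104*(u - 3))/9 = 2*(-104*(-3 + u))/9 = 2*(312 - 104*u)/9 = 208/3 - 208*u/9)
(n(o(11)) + 39417)/((-7845 + 8924)/(11101 - 17015) - 14252) = ((208/3 - 208/9*1) + 39417)/((-7845 + 8924)/(11101 - 17015) - 14252) = ((208/3 - 208/9) + 39417)/(1079/(-5914) - 14252) = (416/9 + 39417)/(1079*(-1/5914) - 14252) = 355169/(9*(-1079/5914 - 14252)) = 355169/(9*(-84287407/5914)) = (355169/9)*(-5914/84287407) = -2100469466/758586663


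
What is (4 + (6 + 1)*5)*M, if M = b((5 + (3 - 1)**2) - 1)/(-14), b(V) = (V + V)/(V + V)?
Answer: -39/14 ≈ -2.7857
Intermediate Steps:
b(V) = 1 (b(V) = (2*V)/((2*V)) = (2*V)*(1/(2*V)) = 1)
M = -1/14 (M = 1/(-14) = 1*(-1/14) = -1/14 ≈ -0.071429)
(4 + (6 + 1)*5)*M = (4 + (6 + 1)*5)*(-1/14) = (4 + 7*5)*(-1/14) = (4 + 35)*(-1/14) = 39*(-1/14) = -39/14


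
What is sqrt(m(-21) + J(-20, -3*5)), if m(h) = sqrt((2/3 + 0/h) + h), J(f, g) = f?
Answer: sqrt(-180 + 3*I*sqrt(183))/3 ≈ 0.50101 + 4.5001*I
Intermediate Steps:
m(h) = sqrt(2/3 + h) (m(h) = sqrt((2*(1/3) + 0) + h) = sqrt((2/3 + 0) + h) = sqrt(2/3 + h))
sqrt(m(-21) + J(-20, -3*5)) = sqrt(sqrt(6 + 9*(-21))/3 - 20) = sqrt(sqrt(6 - 189)/3 - 20) = sqrt(sqrt(-183)/3 - 20) = sqrt((I*sqrt(183))/3 - 20) = sqrt(I*sqrt(183)/3 - 20) = sqrt(-20 + I*sqrt(183)/3)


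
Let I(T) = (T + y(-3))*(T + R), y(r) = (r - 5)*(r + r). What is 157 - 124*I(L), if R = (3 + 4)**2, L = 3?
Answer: -328691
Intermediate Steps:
y(r) = 2*r*(-5 + r) (y(r) = (-5 + r)*(2*r) = 2*r*(-5 + r))
R = 49 (R = 7**2 = 49)
I(T) = (48 + T)*(49 + T) (I(T) = (T + 2*(-3)*(-5 - 3))*(T + 49) = (T + 2*(-3)*(-8))*(49 + T) = (T + 48)*(49 + T) = (48 + T)*(49 + T))
157 - 124*I(L) = 157 - 124*(2352 + 3**2 + 97*3) = 157 - 124*(2352 + 9 + 291) = 157 - 124*2652 = 157 - 328848 = -328691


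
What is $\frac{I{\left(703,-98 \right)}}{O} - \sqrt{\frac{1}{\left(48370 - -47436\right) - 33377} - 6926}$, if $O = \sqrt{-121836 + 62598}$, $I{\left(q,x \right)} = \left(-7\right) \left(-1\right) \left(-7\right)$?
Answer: $\frac{i \left(- 19746 \sqrt{26993254101537} + 3059021 \sqrt{6582}\right)}{1232723034} \approx - 83.021 i$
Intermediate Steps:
$I{\left(q,x \right)} = -49$ ($I{\left(q,x \right)} = 7 \left(-7\right) = -49$)
$O = 3 i \sqrt{6582}$ ($O = \sqrt{-59238} = 3 i \sqrt{6582} \approx 243.39 i$)
$\frac{I{\left(703,-98 \right)}}{O} - \sqrt{\frac{1}{\left(48370 - -47436\right) - 33377} - 6926} = - \frac{49}{3 i \sqrt{6582}} - \sqrt{\frac{1}{\left(48370 - -47436\right) - 33377} - 6926} = - 49 \left(- \frac{i \sqrt{6582}}{19746}\right) - \sqrt{\frac{1}{\left(48370 + 47436\right) - 33377} - 6926} = \frac{49 i \sqrt{6582}}{19746} - \sqrt{\frac{1}{95806 - 33377} - 6926} = \frac{49 i \sqrt{6582}}{19746} - \sqrt{\frac{1}{62429} - 6926} = \frac{49 i \sqrt{6582}}{19746} - \sqrt{- \frac{432383253}{62429}} = \frac{49 i \sqrt{6582}}{19746} - \frac{i \sqrt{26993254101537}}{62429} = - \frac{i \sqrt{26993254101537}}{62429} + \frac{49 i \sqrt{6582}}{19746}$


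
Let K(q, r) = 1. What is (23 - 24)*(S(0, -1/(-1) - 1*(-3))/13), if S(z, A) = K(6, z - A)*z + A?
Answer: -4/13 ≈ -0.30769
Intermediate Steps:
S(z, A) = A + z (S(z, A) = 1*z + A = z + A = A + z)
(23 - 24)*(S(0, -1/(-1) - 1*(-3))/13) = (23 - 24)*(((-1/(-1) - 1*(-3)) + 0)/13) = -((-1*(-1) + 3) + 0)/13 = -((1 + 3) + 0)/13 = -(4 + 0)/13 = -4/13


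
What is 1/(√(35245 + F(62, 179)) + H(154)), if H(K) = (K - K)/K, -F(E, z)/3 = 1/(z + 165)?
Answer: 2*√1042687822/12124277 ≈ 0.0053266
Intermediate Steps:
F(E, z) = -3/(165 + z) (F(E, z) = -3/(z + 165) = -3/(165 + z))
H(K) = 0 (H(K) = 0/K = 0)
1/(√(35245 + F(62, 179)) + H(154)) = 1/(√(35245 - 3/(165 + 179)) + 0) = 1/(√(35245 - 3/344) + 0) = 1/(√(12124277/344) + 0) = 1/(√1042687822/172 + 0) = 1/(√1042687822/172) = 2*√1042687822/12124277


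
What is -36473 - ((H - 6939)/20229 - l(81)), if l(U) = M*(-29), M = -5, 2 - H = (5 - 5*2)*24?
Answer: -734872295/20229 ≈ -36328.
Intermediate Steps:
H = 122 (H = 2 - (5 - 5*2)*24 = 2 - (5 - 10)*24 = 2 - (-5)*24 = 2 - 1*(-120) = 2 + 120 = 122)
l(U) = 145 (l(U) = -5*(-29) = 145)
-36473 - ((H - 6939)/20229 - l(81)) = -36473 - ((122 - 6939)/20229 - 1*145) = -36473 - (-6817*1/20229 - 145) = -36473 - (-6817/20229 - 145) = -36473 - 1*(-2940022/20229) = -36473 + 2940022/20229 = -734872295/20229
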